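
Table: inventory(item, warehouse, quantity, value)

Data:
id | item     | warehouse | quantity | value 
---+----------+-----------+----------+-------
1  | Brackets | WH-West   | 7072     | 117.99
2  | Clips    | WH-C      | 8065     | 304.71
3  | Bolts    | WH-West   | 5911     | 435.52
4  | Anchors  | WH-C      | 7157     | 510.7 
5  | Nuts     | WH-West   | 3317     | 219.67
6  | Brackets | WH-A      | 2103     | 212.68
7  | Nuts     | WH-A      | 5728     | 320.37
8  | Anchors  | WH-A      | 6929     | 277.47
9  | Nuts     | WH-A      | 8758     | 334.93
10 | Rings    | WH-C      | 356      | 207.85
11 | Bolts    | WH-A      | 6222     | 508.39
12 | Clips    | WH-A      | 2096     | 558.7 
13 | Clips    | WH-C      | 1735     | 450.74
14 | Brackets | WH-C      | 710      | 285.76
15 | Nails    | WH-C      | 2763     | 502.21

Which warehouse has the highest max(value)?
SELECT warehouse, MAX(value) as val
FROM inventory
GROUP BY warehouse
ORDER BY val DESC
LIMIT 1

Result: WH-A with max(value) = 558.70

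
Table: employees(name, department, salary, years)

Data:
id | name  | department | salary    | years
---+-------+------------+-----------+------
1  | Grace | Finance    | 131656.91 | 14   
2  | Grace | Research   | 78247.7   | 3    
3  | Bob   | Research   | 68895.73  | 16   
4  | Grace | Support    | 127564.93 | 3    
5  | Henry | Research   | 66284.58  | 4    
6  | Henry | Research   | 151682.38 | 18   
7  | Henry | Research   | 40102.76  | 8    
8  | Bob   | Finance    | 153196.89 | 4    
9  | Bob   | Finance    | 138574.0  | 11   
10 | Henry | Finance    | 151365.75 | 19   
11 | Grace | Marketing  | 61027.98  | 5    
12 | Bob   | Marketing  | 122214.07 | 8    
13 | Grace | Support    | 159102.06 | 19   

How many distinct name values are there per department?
SELECT department, COUNT(DISTINCT name)
FROM employees
GROUP BY department

Result:
  Finance: 3 distinct
  Marketing: 2 distinct
  Research: 3 distinct
  Support: 1 distinct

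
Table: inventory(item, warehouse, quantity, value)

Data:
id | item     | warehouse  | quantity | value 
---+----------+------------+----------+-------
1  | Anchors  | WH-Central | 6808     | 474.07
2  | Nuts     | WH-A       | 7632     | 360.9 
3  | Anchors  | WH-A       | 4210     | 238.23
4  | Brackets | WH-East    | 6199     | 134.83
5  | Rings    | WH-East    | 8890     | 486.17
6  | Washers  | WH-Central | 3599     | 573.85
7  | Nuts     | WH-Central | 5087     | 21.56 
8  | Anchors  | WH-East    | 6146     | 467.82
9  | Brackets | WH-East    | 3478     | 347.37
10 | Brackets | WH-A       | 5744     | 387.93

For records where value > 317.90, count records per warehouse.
SELECT warehouse, COUNT(*)
FROM inventory
WHERE value > 317.90
GROUP BY warehouse

Note: WHERE filters rows before grouping.

Result:
  WH-A: 2
  WH-Central: 2
  WH-East: 3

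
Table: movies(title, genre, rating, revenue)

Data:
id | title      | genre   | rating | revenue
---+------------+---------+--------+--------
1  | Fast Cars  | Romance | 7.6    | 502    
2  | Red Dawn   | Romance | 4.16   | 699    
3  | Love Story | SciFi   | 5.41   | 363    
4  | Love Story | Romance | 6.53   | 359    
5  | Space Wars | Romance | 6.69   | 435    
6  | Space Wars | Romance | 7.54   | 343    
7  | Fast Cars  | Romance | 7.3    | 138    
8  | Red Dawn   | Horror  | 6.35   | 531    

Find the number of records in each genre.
SELECT genre, COUNT(*) as count
FROM movies
GROUP BY genre

Result:
  Horror: 1
  Romance: 6
  SciFi: 1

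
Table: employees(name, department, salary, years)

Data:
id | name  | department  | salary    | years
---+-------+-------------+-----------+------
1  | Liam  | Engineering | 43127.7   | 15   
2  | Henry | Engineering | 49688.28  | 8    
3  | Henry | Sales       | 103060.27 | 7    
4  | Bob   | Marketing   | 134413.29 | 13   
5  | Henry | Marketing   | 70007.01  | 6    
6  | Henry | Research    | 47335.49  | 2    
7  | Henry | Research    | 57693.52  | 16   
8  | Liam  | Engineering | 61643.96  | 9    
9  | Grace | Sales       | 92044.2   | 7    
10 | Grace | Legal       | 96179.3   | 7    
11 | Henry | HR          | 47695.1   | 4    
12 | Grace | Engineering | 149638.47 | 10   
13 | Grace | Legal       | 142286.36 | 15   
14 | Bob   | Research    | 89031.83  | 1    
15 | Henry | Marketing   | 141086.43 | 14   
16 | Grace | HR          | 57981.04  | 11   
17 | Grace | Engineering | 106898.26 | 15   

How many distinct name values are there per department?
SELECT department, COUNT(DISTINCT name)
FROM employees
GROUP BY department

Result:
  Engineering: 3 distinct
  HR: 2 distinct
  Legal: 1 distinct
  Marketing: 2 distinct
  Research: 2 distinct
  Sales: 2 distinct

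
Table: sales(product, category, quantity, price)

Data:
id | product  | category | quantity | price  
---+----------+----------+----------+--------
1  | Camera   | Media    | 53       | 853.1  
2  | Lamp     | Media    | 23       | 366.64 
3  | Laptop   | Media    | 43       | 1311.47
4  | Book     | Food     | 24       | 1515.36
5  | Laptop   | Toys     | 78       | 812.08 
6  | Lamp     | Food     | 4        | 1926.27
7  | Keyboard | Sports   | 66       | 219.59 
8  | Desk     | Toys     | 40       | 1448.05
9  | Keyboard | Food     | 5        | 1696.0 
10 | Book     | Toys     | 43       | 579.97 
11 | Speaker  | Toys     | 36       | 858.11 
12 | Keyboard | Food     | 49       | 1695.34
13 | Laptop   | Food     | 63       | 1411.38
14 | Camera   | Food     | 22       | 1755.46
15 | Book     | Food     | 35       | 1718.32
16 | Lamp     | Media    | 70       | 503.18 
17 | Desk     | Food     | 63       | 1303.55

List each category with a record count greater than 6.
SELECT category, COUNT(*) as cnt
FROM sales
GROUP BY category
HAVING COUNT(*) > 6

Result:
  Food: 8

Note: HAVING filters groups after aggregation, WHERE filters rows before.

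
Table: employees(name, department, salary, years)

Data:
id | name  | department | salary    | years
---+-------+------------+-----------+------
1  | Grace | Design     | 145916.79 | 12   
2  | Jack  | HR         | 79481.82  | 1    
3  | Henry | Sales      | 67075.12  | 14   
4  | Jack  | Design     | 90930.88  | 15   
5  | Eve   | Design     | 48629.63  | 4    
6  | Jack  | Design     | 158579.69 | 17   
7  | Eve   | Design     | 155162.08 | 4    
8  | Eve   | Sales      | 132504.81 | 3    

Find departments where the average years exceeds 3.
SELECT department, AVG(years)
FROM employees
GROUP BY department
HAVING AVG(years) > 3

Result:
  Design: avg=10.40
  Sales: avg=8.50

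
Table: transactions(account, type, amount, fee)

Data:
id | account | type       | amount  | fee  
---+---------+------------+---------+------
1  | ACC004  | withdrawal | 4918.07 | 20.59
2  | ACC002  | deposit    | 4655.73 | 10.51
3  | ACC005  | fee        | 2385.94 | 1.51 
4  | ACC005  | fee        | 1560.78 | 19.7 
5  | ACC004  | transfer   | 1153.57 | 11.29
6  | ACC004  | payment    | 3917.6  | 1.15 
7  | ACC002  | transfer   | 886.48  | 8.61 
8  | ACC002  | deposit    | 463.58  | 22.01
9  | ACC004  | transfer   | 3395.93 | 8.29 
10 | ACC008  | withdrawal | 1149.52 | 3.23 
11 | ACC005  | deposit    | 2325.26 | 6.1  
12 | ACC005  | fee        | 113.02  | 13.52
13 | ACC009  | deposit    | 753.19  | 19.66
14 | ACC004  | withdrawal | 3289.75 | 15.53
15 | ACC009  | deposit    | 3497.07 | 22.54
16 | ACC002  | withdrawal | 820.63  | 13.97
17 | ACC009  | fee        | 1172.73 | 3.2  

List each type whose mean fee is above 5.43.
SELECT type, AVG(fee)
FROM transactions
GROUP BY type
HAVING AVG(fee) > 5.43

Result:
  deposit: avg=16.16
  fee: avg=9.48
  transfer: avg=9.40
  withdrawal: avg=13.33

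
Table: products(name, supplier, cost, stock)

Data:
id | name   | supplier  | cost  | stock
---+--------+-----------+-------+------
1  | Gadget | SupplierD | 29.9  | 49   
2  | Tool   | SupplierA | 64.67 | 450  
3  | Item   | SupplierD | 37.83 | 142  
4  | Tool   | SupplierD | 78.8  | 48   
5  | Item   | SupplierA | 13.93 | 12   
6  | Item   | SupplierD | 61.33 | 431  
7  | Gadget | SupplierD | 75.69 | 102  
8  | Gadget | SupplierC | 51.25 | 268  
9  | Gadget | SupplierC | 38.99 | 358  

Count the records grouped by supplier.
SELECT supplier, COUNT(*) as count
FROM products
GROUP BY supplier

Result:
  SupplierA: 2
  SupplierC: 2
  SupplierD: 5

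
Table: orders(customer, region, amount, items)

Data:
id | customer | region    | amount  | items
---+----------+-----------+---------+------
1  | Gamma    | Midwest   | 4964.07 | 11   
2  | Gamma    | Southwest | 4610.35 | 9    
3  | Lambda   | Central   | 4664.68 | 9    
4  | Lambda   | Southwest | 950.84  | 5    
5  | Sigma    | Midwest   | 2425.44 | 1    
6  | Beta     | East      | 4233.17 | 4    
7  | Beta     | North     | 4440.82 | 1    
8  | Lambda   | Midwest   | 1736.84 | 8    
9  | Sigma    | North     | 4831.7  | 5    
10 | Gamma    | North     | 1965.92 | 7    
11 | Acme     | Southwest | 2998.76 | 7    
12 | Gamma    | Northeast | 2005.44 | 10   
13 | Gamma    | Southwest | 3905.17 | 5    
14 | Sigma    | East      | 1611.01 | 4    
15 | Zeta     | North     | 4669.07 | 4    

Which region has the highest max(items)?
SELECT region, MAX(items) as val
FROM orders
GROUP BY region
ORDER BY val DESC
LIMIT 1

Result: Midwest with max(items) = 11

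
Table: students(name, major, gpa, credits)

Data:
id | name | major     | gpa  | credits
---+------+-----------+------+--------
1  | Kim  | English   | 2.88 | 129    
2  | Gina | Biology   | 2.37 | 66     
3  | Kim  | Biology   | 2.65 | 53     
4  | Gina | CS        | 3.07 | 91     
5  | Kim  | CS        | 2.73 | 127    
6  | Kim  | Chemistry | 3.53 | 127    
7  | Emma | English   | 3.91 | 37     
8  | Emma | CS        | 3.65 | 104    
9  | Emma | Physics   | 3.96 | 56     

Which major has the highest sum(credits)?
SELECT major, SUM(credits) as val
FROM students
GROUP BY major
ORDER BY val DESC
LIMIT 1

Result: CS with sum(credits) = 322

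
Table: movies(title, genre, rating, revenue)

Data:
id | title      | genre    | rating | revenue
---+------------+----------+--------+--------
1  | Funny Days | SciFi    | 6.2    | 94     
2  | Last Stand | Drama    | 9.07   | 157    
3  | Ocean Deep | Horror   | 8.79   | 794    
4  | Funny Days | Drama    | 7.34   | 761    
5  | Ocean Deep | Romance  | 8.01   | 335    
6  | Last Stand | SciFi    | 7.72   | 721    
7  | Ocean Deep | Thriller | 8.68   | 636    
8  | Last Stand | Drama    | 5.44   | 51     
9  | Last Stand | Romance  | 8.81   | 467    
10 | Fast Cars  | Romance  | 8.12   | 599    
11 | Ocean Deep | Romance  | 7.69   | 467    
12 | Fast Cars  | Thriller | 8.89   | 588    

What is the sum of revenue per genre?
SELECT genre, SUM(revenue) as result
FROM movies
GROUP BY genre

Result:
  Drama: 969
  Horror: 794
  Romance: 1868
  SciFi: 815
  Thriller: 1224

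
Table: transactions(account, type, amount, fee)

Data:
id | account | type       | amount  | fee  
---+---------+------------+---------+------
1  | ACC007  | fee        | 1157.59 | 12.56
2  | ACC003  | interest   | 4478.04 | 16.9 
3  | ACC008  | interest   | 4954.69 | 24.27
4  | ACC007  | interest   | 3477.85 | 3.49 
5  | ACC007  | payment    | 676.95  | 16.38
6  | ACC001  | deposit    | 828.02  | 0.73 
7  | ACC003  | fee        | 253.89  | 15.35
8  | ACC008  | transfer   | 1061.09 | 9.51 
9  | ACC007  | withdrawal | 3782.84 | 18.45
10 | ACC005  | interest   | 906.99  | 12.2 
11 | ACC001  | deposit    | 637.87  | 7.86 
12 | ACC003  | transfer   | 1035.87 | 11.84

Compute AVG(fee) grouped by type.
SELECT type, AVG(fee) as result
FROM transactions
GROUP BY type

Result:
  deposit: 4.30
  fee: 13.96
  interest: 14.22
  payment: 16.38
  transfer: 10.68
  withdrawal: 18.45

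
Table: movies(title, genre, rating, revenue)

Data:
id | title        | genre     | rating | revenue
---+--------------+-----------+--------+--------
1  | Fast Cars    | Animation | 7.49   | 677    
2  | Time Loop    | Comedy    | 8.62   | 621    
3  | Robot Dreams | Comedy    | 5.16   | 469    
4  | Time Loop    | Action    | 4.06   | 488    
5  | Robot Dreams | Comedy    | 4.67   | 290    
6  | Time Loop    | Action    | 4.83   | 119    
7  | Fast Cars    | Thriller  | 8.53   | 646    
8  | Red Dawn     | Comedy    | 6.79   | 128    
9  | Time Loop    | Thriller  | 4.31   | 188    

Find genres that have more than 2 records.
SELECT genre, COUNT(*) as cnt
FROM movies
GROUP BY genre
HAVING COUNT(*) > 2

Result:
  Comedy: 4

Note: HAVING filters groups after aggregation, WHERE filters rows before.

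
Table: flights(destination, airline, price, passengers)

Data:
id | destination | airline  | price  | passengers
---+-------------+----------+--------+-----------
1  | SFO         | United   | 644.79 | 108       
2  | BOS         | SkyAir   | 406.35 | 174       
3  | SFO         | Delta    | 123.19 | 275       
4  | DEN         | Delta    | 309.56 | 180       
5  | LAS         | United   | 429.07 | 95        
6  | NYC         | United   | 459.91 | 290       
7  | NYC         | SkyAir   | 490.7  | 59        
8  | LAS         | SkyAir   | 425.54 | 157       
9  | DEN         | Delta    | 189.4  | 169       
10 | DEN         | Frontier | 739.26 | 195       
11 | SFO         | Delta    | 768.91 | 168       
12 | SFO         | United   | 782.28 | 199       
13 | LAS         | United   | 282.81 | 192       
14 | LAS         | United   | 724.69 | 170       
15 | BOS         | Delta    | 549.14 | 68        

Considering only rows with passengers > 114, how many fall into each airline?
SELECT airline, COUNT(*)
FROM flights
WHERE passengers > 114
GROUP BY airline

Note: WHERE filters rows before grouping.

Result:
  Delta: 4
  Frontier: 1
  SkyAir: 2
  United: 4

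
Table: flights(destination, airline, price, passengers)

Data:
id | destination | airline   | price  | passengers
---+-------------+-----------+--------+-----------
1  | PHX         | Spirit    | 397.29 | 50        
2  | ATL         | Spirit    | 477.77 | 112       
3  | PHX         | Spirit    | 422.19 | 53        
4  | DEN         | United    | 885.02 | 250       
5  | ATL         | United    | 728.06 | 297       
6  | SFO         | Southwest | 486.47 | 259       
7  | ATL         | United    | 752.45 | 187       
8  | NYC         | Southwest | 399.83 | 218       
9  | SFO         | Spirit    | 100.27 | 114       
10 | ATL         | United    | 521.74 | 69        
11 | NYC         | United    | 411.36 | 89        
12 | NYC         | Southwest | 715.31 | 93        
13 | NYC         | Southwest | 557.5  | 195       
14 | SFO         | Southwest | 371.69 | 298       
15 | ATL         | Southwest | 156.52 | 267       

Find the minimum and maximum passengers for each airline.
SELECT airline, MIN(passengers), MAX(passengers)
FROM flights
GROUP BY airline

Result:
  Southwest: min=93, max=298
  Spirit: min=50, max=114
  United: min=69, max=297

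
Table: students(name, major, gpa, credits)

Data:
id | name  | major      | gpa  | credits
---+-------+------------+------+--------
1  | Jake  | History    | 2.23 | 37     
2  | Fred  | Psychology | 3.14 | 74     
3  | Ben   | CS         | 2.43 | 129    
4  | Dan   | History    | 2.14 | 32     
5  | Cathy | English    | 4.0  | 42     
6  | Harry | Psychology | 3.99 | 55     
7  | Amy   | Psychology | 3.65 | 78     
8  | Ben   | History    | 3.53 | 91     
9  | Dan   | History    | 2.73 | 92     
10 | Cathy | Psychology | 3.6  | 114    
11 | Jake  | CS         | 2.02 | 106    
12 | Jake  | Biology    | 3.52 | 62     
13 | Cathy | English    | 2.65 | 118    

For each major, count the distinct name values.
SELECT major, COUNT(DISTINCT name)
FROM students
GROUP BY major

Result:
  Biology: 1 distinct
  CS: 2 distinct
  English: 1 distinct
  History: 3 distinct
  Psychology: 4 distinct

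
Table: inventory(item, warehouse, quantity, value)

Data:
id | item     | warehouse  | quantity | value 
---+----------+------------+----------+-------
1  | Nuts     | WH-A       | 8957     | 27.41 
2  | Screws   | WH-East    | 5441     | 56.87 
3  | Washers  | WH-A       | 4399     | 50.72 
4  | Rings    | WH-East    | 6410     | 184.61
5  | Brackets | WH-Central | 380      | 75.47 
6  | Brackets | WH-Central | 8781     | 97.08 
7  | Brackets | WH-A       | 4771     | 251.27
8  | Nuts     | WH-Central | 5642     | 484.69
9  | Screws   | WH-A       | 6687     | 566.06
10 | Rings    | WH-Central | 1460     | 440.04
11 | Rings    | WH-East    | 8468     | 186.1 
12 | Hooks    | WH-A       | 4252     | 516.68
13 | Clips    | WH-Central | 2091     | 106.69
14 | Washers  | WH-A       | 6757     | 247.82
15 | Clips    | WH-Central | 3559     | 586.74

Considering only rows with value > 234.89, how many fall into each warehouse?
SELECT warehouse, COUNT(*)
FROM inventory
WHERE value > 234.89
GROUP BY warehouse

Note: WHERE filters rows before grouping.

Result:
  WH-A: 4
  WH-Central: 3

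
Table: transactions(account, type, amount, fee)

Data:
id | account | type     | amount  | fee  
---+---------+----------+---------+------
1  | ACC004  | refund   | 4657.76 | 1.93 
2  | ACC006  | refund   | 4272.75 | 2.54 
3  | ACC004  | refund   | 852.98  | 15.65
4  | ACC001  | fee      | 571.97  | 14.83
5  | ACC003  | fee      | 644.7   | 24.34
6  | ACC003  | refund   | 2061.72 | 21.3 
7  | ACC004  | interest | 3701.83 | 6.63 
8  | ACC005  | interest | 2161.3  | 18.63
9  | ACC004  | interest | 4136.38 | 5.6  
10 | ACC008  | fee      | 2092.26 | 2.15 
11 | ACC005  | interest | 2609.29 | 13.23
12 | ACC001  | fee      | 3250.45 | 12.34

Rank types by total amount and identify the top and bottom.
SELECT type, SUM(amount)
FROM transactions
GROUP BY type
ORDER BY SUM(amount)

All groups:
  fee: 6559.38
  refund: 11845.21
  interest: 12608.80

Highest: interest (12608.80)
Lowest: fee (6559.38)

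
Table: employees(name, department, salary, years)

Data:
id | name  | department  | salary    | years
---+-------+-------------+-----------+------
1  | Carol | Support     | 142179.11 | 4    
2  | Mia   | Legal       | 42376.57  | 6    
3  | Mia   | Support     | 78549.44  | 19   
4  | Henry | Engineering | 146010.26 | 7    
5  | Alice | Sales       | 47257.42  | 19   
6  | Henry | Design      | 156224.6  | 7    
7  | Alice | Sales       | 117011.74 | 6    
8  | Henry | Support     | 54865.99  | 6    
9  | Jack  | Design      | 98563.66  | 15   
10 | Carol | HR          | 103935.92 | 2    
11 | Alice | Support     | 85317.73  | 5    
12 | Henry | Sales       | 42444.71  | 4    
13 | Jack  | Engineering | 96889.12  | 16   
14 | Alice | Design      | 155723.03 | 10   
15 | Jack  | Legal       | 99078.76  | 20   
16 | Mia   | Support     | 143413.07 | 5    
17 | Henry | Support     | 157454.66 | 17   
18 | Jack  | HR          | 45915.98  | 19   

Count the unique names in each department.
SELECT department, COUNT(DISTINCT name)
FROM employees
GROUP BY department

Result:
  Design: 3 distinct
  Engineering: 2 distinct
  HR: 2 distinct
  Legal: 2 distinct
  Sales: 2 distinct
  Support: 4 distinct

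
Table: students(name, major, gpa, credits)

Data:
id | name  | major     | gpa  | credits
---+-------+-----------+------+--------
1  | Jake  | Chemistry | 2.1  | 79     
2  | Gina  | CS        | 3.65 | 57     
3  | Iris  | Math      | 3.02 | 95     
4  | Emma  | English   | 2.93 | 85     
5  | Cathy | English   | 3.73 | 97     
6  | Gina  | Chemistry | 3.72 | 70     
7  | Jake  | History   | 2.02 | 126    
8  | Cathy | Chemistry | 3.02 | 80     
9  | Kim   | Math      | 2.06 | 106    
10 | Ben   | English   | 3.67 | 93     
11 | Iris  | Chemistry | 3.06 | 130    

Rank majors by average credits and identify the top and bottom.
SELECT major, AVG(credits)
FROM students
GROUP BY major
ORDER BY AVG(credits)

All groups:
  CS: 57.00
  Chemistry: 89.75
  English: 91.67
  Math: 100.50
  History: 126.00

Highest: History (126.00)
Lowest: CS (57.00)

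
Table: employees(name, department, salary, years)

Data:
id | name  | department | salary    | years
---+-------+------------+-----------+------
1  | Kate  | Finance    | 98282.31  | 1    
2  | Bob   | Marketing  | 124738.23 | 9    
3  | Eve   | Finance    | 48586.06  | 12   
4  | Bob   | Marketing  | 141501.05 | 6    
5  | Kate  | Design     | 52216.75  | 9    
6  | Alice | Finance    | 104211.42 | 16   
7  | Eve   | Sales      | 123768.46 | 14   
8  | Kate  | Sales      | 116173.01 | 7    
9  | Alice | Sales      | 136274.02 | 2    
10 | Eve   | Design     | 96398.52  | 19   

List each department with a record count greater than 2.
SELECT department, COUNT(*) as cnt
FROM employees
GROUP BY department
HAVING COUNT(*) > 2

Result:
  Finance: 3
  Sales: 3

Note: HAVING filters groups after aggregation, WHERE filters rows before.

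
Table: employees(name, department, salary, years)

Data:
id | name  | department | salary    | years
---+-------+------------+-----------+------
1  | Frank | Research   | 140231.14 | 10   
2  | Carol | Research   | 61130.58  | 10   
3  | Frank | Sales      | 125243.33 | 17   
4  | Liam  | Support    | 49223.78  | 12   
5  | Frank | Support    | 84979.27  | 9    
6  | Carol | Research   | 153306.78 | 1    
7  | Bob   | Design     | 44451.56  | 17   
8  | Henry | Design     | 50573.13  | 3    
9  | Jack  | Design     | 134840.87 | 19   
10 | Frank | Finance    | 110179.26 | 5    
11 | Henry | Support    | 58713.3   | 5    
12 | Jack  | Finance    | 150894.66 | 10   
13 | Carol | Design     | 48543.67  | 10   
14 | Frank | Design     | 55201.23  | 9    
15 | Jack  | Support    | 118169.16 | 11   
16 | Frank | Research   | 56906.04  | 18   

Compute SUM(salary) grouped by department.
SELECT department, SUM(salary) as result
FROM employees
GROUP BY department

Result:
  Design: 333610.46
  Finance: 261073.92
  Research: 411574.54
  Sales: 125243.33
  Support: 311085.51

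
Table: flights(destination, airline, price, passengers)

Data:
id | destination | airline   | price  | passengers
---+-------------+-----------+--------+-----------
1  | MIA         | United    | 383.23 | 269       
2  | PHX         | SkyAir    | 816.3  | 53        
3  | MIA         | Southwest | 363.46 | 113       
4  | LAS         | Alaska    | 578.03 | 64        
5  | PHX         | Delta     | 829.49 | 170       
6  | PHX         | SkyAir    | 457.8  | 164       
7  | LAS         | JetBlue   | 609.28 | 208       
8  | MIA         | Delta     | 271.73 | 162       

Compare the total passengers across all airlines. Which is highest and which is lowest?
SELECT airline, SUM(passengers)
FROM flights
GROUP BY airline
ORDER BY SUM(passengers)

All groups:
  Alaska: 64
  Southwest: 113
  JetBlue: 208
  SkyAir: 217
  United: 269
  Delta: 332

Highest: Delta (332)
Lowest: Alaska (64)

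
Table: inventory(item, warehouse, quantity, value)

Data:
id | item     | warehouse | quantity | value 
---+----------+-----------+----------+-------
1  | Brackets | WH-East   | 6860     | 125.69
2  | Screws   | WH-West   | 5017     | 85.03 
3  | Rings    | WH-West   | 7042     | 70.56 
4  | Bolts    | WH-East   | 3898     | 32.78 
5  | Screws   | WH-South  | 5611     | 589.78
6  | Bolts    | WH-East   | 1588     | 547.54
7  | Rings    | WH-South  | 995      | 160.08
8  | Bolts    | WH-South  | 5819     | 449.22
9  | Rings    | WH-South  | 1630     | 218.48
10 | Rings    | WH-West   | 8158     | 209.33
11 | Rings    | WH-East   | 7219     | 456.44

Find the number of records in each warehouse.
SELECT warehouse, COUNT(*) as count
FROM inventory
GROUP BY warehouse

Result:
  WH-East: 4
  WH-South: 4
  WH-West: 3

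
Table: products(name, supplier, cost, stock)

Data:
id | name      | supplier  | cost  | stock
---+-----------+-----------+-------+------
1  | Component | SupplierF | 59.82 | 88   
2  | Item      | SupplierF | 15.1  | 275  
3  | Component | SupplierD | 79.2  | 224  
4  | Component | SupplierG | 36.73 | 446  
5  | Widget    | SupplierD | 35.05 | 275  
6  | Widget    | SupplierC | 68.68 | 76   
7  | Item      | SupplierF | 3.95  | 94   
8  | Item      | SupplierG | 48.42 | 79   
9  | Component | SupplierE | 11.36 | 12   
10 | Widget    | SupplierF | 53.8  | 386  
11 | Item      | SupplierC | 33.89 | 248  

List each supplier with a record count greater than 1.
SELECT supplier, COUNT(*) as cnt
FROM products
GROUP BY supplier
HAVING COUNT(*) > 1

Result:
  SupplierC: 2
  SupplierD: 2
  SupplierF: 4
  SupplierG: 2

Note: HAVING filters groups after aggregation, WHERE filters rows before.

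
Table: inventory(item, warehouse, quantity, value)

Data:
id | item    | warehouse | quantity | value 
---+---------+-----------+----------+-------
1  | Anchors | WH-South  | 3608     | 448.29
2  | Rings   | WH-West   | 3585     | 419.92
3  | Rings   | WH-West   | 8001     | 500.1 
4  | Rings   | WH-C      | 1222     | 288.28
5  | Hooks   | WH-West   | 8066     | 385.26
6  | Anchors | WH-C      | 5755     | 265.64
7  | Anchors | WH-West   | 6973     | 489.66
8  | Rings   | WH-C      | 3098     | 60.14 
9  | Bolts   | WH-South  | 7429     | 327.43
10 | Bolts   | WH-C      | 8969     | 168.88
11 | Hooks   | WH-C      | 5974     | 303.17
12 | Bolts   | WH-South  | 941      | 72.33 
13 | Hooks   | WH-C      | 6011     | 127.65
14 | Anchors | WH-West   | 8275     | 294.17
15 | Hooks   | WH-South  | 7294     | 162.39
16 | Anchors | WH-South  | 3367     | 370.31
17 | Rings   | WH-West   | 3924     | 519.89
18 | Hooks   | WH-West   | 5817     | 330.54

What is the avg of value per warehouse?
SELECT warehouse, AVG(value) as result
FROM inventory
GROUP BY warehouse

Result:
  WH-C: 202.29
  WH-South: 276.15
  WH-West: 419.93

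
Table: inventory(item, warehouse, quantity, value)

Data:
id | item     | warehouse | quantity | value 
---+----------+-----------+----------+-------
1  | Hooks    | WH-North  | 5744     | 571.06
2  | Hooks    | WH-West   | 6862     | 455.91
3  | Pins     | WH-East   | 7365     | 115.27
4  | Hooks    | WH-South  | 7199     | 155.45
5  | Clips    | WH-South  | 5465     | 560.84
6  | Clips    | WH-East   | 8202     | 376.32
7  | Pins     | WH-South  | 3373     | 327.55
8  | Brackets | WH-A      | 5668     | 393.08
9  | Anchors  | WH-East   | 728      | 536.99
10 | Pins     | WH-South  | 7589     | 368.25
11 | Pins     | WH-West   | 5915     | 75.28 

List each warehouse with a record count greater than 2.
SELECT warehouse, COUNT(*) as cnt
FROM inventory
GROUP BY warehouse
HAVING COUNT(*) > 2

Result:
  WH-East: 3
  WH-South: 4

Note: HAVING filters groups after aggregation, WHERE filters rows before.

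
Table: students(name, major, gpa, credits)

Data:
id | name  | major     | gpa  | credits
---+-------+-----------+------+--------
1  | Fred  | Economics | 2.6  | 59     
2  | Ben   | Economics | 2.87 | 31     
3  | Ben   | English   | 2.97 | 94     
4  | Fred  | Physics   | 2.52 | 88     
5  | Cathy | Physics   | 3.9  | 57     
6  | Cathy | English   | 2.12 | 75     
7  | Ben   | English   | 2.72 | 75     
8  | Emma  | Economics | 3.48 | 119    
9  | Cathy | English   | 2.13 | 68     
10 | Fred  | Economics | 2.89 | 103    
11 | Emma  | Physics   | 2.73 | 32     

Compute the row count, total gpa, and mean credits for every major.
SELECT major,
       COUNT(*) as cnt,
       SUM(gpa) as total_gpa,
       AVG(credits) as avg_credits
FROM students
GROUP BY major

Result:
  Economics: 4 records, 11.84 total gpa, 78.00 avg credits
  English: 4 records, 9.94 total gpa, 78.00 avg credits
  Physics: 3 records, 9.15 total gpa, 59.00 avg credits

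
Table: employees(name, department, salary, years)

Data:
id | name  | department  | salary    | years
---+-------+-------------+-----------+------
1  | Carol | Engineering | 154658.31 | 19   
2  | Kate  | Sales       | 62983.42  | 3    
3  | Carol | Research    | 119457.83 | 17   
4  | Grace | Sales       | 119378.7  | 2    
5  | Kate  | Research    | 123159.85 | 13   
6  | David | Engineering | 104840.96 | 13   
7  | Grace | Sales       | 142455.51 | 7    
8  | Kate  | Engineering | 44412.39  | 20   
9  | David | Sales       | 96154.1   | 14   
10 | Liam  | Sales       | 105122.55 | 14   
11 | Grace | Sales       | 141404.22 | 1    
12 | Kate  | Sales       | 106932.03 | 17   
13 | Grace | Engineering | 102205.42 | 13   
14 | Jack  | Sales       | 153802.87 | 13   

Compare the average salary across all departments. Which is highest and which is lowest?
SELECT department, AVG(salary)
FROM employees
GROUP BY department
ORDER BY AVG(salary)

All groups:
  Engineering: 101529.27
  Sales: 116029.18
  Research: 121308.84

Highest: Research (121308.84)
Lowest: Engineering (101529.27)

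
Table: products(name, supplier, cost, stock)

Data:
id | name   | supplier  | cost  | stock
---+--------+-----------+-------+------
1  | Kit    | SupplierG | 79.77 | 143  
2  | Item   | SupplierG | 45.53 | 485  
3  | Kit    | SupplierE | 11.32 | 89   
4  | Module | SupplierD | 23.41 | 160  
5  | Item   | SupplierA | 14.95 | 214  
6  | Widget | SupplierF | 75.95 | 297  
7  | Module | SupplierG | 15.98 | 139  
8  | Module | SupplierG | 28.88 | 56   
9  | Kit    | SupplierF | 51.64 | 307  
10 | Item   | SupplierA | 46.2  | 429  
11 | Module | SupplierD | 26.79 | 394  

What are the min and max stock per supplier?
SELECT supplier, MIN(stock), MAX(stock)
FROM products
GROUP BY supplier

Result:
  SupplierA: min=214, max=429
  SupplierD: min=160, max=394
  SupplierE: min=89, max=89
  SupplierF: min=297, max=307
  SupplierG: min=56, max=485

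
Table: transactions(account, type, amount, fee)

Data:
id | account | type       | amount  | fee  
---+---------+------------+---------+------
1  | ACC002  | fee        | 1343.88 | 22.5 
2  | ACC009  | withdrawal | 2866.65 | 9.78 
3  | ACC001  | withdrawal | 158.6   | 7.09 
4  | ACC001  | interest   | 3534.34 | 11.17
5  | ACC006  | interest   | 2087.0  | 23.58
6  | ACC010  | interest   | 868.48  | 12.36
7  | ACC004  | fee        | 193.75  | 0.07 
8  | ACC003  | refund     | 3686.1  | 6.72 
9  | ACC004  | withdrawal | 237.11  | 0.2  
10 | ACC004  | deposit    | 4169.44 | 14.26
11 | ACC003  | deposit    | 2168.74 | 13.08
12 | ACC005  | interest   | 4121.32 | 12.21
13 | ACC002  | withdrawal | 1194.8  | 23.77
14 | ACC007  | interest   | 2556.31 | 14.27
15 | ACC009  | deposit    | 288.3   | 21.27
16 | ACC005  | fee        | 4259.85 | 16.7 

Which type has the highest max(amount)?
SELECT type, MAX(amount) as val
FROM transactions
GROUP BY type
ORDER BY val DESC
LIMIT 1

Result: fee with max(amount) = 4259.85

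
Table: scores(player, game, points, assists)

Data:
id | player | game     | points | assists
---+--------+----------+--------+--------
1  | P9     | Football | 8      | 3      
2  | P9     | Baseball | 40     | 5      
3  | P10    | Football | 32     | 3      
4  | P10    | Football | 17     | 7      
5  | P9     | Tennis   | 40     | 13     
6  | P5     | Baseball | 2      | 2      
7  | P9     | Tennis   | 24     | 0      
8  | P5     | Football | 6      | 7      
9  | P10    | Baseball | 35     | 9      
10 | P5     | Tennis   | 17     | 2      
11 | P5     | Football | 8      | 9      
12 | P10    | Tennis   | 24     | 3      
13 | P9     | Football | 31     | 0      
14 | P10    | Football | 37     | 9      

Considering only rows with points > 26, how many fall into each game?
SELECT game, COUNT(*)
FROM scores
WHERE points > 26
GROUP BY game

Note: WHERE filters rows before grouping.

Result:
  Baseball: 2
  Football: 3
  Tennis: 1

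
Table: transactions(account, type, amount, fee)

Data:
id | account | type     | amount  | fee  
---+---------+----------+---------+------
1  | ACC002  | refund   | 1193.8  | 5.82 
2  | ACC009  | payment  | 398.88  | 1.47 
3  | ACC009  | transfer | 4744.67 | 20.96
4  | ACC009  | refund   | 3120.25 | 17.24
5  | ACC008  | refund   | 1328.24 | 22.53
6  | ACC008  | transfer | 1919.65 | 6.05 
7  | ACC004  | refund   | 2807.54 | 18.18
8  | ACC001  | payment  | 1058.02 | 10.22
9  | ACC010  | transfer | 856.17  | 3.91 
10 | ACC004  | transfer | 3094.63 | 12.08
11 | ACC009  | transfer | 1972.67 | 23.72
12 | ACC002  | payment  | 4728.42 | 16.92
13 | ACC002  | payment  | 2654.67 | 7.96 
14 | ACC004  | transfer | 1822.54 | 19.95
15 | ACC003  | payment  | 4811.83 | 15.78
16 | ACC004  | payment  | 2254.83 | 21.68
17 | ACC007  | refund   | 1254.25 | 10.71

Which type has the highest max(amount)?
SELECT type, MAX(amount) as val
FROM transactions
GROUP BY type
ORDER BY val DESC
LIMIT 1

Result: payment with max(amount) = 4811.83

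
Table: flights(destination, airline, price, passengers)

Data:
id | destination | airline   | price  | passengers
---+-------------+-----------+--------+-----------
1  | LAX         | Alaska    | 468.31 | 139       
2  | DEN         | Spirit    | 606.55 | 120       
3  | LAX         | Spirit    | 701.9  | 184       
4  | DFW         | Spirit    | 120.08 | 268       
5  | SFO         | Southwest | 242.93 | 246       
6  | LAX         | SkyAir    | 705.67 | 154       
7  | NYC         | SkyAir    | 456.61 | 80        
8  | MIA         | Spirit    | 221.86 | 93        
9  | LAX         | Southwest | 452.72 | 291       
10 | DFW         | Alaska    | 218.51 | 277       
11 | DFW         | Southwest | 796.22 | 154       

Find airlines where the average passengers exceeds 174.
SELECT airline, AVG(passengers)
FROM flights
GROUP BY airline
HAVING AVG(passengers) > 174

Result:
  Alaska: avg=208.00
  Southwest: avg=230.33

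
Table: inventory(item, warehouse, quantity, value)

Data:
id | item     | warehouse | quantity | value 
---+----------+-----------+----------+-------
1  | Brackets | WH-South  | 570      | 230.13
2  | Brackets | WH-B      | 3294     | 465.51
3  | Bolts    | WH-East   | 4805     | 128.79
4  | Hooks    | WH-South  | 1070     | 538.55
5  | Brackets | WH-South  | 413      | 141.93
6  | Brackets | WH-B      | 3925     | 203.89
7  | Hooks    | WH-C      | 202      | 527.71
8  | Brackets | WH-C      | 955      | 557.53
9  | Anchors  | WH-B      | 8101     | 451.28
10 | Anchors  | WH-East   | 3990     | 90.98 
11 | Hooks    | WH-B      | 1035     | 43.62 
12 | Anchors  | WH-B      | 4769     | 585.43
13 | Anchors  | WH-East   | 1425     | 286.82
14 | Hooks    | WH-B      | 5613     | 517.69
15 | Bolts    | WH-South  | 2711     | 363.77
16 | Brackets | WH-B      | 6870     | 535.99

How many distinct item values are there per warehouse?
SELECT warehouse, COUNT(DISTINCT item)
FROM inventory
GROUP BY warehouse

Result:
  WH-B: 3 distinct
  WH-C: 2 distinct
  WH-East: 2 distinct
  WH-South: 3 distinct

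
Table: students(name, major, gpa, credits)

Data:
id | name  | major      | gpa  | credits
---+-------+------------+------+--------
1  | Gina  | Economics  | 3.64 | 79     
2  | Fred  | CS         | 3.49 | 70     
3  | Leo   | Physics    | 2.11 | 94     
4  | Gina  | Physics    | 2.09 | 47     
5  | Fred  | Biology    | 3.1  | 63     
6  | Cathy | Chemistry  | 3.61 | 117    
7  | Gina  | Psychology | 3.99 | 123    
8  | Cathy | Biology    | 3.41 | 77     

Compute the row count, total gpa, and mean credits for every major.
SELECT major,
       COUNT(*) as cnt,
       SUM(gpa) as total_gpa,
       AVG(credits) as avg_credits
FROM students
GROUP BY major

Result:
  Biology: 2 records, 6.51 total gpa, 70.00 avg credits
  CS: 1 records, 3.49 total gpa, 70.00 avg credits
  Chemistry: 1 records, 3.61 total gpa, 117.00 avg credits
  Economics: 1 records, 3.64 total gpa, 79.00 avg credits
  Physics: 2 records, 4.20 total gpa, 70.50 avg credits
  Psychology: 1 records, 3.99 total gpa, 123.00 avg credits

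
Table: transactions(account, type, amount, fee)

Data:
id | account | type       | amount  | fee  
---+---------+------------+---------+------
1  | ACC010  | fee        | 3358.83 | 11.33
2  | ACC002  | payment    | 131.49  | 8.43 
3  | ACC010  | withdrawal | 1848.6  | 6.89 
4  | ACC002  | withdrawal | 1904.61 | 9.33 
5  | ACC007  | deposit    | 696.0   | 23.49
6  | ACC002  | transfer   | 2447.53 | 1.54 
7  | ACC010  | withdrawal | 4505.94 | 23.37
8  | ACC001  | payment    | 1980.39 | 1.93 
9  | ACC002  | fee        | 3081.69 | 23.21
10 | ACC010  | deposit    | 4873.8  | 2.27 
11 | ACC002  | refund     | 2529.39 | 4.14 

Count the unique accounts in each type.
SELECT type, COUNT(DISTINCT account)
FROM transactions
GROUP BY type

Result:
  deposit: 2 distinct
  fee: 2 distinct
  payment: 2 distinct
  refund: 1 distinct
  transfer: 1 distinct
  withdrawal: 2 distinct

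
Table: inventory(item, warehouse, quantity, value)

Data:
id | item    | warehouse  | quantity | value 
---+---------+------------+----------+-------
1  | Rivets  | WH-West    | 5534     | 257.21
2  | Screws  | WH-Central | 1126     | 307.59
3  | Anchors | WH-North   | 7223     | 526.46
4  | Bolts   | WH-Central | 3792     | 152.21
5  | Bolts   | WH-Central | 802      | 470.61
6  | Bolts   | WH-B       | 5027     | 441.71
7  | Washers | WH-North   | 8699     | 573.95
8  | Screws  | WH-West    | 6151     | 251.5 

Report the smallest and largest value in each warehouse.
SELECT warehouse, MIN(value), MAX(value)
FROM inventory
GROUP BY warehouse

Result:
  WH-B: min=441.71, max=441.71
  WH-Central: min=152.21, max=470.61
  WH-North: min=526.46, max=573.95
  WH-West: min=251.50, max=257.21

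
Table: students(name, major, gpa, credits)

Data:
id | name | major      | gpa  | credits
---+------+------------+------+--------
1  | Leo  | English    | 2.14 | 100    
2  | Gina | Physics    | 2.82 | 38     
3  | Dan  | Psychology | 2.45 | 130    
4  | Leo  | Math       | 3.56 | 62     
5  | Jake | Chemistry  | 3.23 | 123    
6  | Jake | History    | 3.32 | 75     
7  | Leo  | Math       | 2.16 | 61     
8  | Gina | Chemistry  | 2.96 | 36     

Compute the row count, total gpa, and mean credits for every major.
SELECT major,
       COUNT(*) as cnt,
       SUM(gpa) as total_gpa,
       AVG(credits) as avg_credits
FROM students
GROUP BY major

Result:
  Chemistry: 2 records, 6.19 total gpa, 79.50 avg credits
  English: 1 records, 2.14 total gpa, 100.00 avg credits
  History: 1 records, 3.32 total gpa, 75.00 avg credits
  Math: 2 records, 5.72 total gpa, 61.50 avg credits
  Physics: 1 records, 2.82 total gpa, 38.00 avg credits
  Psychology: 1 records, 2.45 total gpa, 130.00 avg credits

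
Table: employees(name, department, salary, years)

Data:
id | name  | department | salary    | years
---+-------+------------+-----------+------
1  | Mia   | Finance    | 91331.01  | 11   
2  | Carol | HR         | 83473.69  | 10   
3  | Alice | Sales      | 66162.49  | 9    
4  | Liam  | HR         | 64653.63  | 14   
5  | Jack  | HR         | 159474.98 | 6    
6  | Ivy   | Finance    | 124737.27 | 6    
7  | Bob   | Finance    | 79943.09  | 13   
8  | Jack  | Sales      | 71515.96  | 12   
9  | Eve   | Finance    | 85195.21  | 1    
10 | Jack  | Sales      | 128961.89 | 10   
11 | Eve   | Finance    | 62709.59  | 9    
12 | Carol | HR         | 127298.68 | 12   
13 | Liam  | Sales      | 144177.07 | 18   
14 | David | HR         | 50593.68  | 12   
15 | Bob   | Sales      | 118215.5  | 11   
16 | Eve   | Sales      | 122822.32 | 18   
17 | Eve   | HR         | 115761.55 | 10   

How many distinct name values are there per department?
SELECT department, COUNT(DISTINCT name)
FROM employees
GROUP BY department

Result:
  Finance: 4 distinct
  HR: 5 distinct
  Sales: 5 distinct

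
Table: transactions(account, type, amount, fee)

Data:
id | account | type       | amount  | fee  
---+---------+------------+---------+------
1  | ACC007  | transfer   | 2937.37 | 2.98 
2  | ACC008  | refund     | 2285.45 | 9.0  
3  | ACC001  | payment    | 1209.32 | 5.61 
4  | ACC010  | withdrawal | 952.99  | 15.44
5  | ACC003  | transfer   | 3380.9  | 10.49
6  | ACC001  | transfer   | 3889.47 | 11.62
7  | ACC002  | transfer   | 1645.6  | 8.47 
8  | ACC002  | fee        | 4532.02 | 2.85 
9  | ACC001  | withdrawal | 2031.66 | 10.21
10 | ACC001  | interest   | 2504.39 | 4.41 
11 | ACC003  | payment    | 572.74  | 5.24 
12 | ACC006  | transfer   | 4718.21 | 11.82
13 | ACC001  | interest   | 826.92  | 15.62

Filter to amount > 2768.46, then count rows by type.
SELECT type, COUNT(*)
FROM transactions
WHERE amount > 2768.46
GROUP BY type

Note: WHERE filters rows before grouping.

Result:
  fee: 1
  transfer: 4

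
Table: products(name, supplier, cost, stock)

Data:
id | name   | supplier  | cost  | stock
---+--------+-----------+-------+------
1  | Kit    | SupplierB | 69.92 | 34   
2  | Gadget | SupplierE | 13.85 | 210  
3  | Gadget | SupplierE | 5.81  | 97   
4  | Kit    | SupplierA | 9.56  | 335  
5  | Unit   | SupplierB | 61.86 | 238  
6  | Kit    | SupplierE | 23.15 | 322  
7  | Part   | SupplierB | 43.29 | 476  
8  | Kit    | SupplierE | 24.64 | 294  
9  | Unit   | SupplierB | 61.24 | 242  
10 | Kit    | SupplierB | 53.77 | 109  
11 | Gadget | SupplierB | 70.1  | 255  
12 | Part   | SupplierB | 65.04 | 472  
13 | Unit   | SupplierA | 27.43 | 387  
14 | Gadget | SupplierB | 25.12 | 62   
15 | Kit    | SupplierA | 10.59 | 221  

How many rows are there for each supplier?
SELECT supplier, COUNT(*) as count
FROM products
GROUP BY supplier

Result:
  SupplierA: 3
  SupplierB: 8
  SupplierE: 4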